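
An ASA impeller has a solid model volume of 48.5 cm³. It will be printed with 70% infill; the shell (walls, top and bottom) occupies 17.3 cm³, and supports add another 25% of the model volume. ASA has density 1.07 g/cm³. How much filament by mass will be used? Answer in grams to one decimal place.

54.9 g

Infill region = 48.5 − 17.3 = 31.2 cm³.
Infill volume = 0.70 × 31.2, so 21.84 cm³.
Support: 0.25 × 48.5 → 12.125 cm³.
Deposited volume: 17.3 + 21.84 + 12.125 → 51.265 cm³.
Mass: 51.265 × 1.07 → 54.85355 g.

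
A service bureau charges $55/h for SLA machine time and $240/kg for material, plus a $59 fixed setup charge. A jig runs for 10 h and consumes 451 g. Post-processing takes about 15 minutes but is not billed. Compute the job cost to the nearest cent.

Time charge = 55 × 10, so $550.00.
Material charge: 240 × 451/1000 → $108.24.
Adding setup: 550.00 + 108.24 + 59 → $717.24.

$717.24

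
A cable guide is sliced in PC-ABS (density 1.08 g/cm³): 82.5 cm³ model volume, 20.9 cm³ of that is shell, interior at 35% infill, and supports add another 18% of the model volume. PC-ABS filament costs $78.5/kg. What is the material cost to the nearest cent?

$4.86

Volume inside the shell = 82.5 − 20.9 = 61.6 cm³.
Infill deposited = 0.35 × 61.6, so 21.56 cm³.
Support = 0.18 × 82.5, so 14.85 cm³.
Deposited volume = 20.9 + 21.56 + 14.85 = 57.31 cm³.
Mass = 57.31 × 1.08 = 61.8948 g.
Cost = 61.8948 g / 1000 × $78.5/kg = $4.86.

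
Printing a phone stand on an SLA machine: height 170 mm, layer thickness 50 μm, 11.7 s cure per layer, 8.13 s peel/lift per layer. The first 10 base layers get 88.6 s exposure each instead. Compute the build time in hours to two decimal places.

18.94 hours

Number of layers: 170 / 0.05 → 3400 (rounded up).
Base layers: 10 × (88.6 + 8.13) → 967.3 s.
Remaining layers: 3390 × (11.7 + 8.13) → 67223.7 s.
Sum: 967.3 + 67223.7 = 68191 s → 18.94 hours.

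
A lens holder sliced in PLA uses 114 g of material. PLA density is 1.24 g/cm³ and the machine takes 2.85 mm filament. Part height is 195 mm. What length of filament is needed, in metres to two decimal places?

14.41 m

Extruded volume: 114/1.24 = 91.9355 cm³ (91935.5 mm³).
Cross-section of 2.85 mm filament: π·(2.85/2)² = 6.3794 mm².
L = V/A = 91935.5/6.3794 = 14411.31 mm → 14.41 m.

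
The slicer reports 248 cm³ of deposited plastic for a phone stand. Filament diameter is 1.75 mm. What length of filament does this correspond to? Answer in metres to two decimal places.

Cross-section of 1.75 mm filament: π·(1.75/2)² = 2.4053 mm².
Length = 248 cm³ / 2.4053 mm² = 248000 / 2.4053 = 103105.64 mm = 103.11 m.

103.11 m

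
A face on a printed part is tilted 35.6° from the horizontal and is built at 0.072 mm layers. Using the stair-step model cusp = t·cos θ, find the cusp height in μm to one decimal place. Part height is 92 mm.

58.5 μm

Cusp = layer height × cos(35.6°) = 0.072 × 0.8131 = 0.058543 mm = 58.5 μm.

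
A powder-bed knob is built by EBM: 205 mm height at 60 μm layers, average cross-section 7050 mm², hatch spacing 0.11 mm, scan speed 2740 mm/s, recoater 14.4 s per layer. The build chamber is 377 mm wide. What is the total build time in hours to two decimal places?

Layer count = ceil(205 / 0.06) = 3417.
Hatch length per layer = 7050 / 0.11 = 64090.9 mm.
Per-layer scan time = 64090.9 / 2740 = 23.3908 s.
Layer cycle = 23.3908 + 14.4 = 37.7908 s.
Build time = 3417 × 37.7908 = 129131.1636 s = 35.87 hours.

35.87 hours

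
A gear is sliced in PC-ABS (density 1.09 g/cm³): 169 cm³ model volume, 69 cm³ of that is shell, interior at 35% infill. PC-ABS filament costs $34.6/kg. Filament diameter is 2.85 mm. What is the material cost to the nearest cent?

$3.92

Volume inside the shell = 169 − 69 = 100 cm³.
Infill deposited: 0.35 × 100 → 35 cm³.
Deposited volume = 69 + 35, so 104 cm³.
Mass = 104 × 1.09, so 113.36 g.
At $34.6/kg: 113.36/1000 × 34.6 = $3.92.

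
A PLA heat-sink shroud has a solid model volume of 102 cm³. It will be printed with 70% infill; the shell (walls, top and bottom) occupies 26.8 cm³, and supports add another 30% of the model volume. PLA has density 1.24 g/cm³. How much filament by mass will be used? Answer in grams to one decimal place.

Interior volume = 102 − 26.8, so 75.2 cm³.
Infill volume = 0.70 × 75.2, so 52.64 cm³.
Support: 0.30 × 102 → 30.6 cm³.
Total printed volume = 26.8 + 52.64 + 30.6, so 110.04 cm³.
Mass = 110.04 × 1.24 = 136.4496 g.

136.4 g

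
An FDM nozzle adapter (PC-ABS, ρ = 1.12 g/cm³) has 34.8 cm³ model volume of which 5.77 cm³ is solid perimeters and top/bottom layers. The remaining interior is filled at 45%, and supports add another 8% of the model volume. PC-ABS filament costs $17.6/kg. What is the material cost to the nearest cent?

Infill region: 34.8 − 5.77 → 29.03 cm³.
Infill volume = 0.45 × 29.03, so 13.0635 cm³.
Support = 0.08 × 34.8, so 2.784 cm³.
Total printed volume = 5.77 + 13.0635 + 2.784, so 21.6175 cm³.
Mass = 21.6175 × 1.12, so 24.2116 g.
At $17.6/kg: 24.2116/1000 × 17.6 = $0.43.

$0.43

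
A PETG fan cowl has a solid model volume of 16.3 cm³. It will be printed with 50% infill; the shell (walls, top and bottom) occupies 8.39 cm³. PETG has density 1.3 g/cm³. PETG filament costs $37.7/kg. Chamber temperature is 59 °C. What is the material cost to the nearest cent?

Infill region: 16.3 − 8.39 → 7.91 cm³.
Deposited infill = 0.50 × 7.91, so 3.955 cm³.
Total extruded: 8.39 + 3.955 → 12.345 cm³.
Mass = 12.345 × 1.3 = 16.0485 g.
Cost = 16.0485 g / 1000 × $37.7/kg = $0.61.

$0.61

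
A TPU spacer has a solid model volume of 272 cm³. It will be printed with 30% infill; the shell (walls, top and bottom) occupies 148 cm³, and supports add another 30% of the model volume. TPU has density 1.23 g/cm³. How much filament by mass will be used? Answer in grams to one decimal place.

Infill region: 272 − 148 → 124 cm³.
Infill deposited = 0.30 × 124 = 37.2 cm³.
Support = 0.30 × 272, so 81.6 cm³.
Total printed volume: 148 + 37.2 + 81.6 → 266.8 cm³.
Mass = 266.8 × 1.23, so 328.164 g.

328.2 g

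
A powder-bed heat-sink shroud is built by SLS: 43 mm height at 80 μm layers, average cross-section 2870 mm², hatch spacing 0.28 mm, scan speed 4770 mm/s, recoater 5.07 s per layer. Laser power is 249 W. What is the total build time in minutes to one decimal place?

Layer count = ceil(43 / 0.08) = 538.
Hatch length per layer: 2870 / 0.28 → 10250 mm.
Scan time per layer = 10250 / 4770, so 2.1488 s.
Per-layer time: 2.1488 + 5.07 → 7.2188 s.
Total: 538 × 7.2188 s = 3883.7144 s → 64.7 minutes.

64.7 minutes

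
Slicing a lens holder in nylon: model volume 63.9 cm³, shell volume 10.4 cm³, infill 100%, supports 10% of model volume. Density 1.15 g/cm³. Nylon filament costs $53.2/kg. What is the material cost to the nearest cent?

$4.30

Volume inside the shell: 63.9 − 10.4 → 53.5 cm³.
Deposited infill = 1.00 × 53.5, so 53.5 cm³.
Support = 0.10 × 63.9, so 6.39 cm³.
Deposited volume: 10.4 + 53.5 + 6.39 → 70.29 cm³.
Mass = 70.29 × 1.15 = 80.8335 g.
At $53.2/kg: 80.8335/1000 × 53.2 = $4.30.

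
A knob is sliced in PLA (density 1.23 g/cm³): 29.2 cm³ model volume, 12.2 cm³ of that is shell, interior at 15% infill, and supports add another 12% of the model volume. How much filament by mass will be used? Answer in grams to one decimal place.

Infill region = 29.2 − 12.2, so 17 cm³.
Infill volume = 0.15 × 17 = 2.55 cm³.
Support = 0.12 × 29.2 = 3.504 cm³.
Total extruded = 12.2 + 2.55 + 3.504 = 18.254 cm³.
Mass: 18.254 × 1.23 → 22.45242 g.

22.5 g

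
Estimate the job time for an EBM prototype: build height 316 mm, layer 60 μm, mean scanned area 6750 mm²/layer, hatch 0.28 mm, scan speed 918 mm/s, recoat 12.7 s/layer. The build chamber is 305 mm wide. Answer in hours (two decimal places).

57.00 hours

Layer count = ceil(316 / 0.06) = 5267.
Per-layer scan distance = 6750 / 0.28, so 24107.1 mm.
Beam time per layer = 24107.1 / 918, so 26.2605 s.
Layer cycle = 26.2605 + 12.7 = 38.9605 s.
Build time = 5267 × 38.9605 = 205204.9535 s = 57.00 hours.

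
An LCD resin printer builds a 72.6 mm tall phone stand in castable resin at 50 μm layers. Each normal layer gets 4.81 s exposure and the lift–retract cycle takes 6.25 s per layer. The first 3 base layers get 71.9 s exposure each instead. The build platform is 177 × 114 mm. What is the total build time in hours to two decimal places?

Layers = ⌈72.6/0.05⌉ = 1452.
Bottom layers = 3 × (71.9 + 6.25), so 234.45 s.
Remaining layers: 1449 × (4.81 + 6.25) → 16025.94 s.
Total = 234.45 + 16025.94 = 16260.39 s = 4.52 hours.

4.52 hours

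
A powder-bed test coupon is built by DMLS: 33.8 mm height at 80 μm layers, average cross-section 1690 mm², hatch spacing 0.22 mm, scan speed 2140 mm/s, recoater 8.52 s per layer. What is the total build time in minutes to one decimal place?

85.4 minutes

Layer count = ceil(33.8 / 0.08) = 423.
Hatch length per layer = 1690 / 0.22, so 7681.8 mm.
Laser time per layer = 7681.8 / 2140 = 3.5896 s.
Layer cycle: 3.5896 + 8.52 → 12.1096 s.
Total: 423 × 12.1096 s = 5122.3608 s → 85.4 minutes.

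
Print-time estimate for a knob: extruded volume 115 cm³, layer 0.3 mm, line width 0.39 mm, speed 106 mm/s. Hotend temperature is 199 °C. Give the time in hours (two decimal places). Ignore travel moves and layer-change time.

Extrusion cross-section: 0.3 × 0.39 → 0.117 mm².
Total extruded path = 115000/0.117 = 982906 mm.
Print-move time: 982906 / 106 → 9272.7 s.
9272.7 s = 2.58 hours.

2.58 hours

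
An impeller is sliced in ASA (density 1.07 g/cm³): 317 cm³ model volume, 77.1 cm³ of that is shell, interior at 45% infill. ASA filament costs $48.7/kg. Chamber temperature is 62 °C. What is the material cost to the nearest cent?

Volume inside the shell: 317 − 77.1 → 239.9 cm³.
Infill deposited = 0.45 × 239.9 = 107.955 cm³.
Total printed volume: 77.1 + 107.955 → 185.055 cm³.
Mass: 185.055 × 1.07 → 198.00885 g.
At $48.7/kg: 198.00885/1000 × 48.7 = $9.64.

$9.64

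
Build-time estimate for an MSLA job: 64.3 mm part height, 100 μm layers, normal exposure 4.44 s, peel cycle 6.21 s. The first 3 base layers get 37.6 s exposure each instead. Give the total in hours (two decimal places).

Layers = ⌈64.3/0.1⌉ = 643.
Bottom layers = 3 × (37.6 + 6.21), so 131.43 s.
Regular layers: 640 × (4.44 + 6.21) → 6816 s.
Total = 131.43 + 6816 = 6947.43 s = 1.93 hours.

1.93 hours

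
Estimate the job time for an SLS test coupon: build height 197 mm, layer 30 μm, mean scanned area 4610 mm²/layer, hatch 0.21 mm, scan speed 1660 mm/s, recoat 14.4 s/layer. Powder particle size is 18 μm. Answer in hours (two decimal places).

50.39 hours

Layers = ⌈197/0.03⌉ = 6567.
Scan path per layer = 4610 / 0.21, so 21952.4 mm.
Laser time per layer: 21952.4 / 1660 → 13.2243 s.
Layer cycle = 13.2243 + 14.4 = 27.6243 s.
Build time = 6567 × 27.6243 = 181408.7781 s = 50.39 hours.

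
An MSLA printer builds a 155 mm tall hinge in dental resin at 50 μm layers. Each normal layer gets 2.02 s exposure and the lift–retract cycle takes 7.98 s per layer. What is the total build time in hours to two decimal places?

Number of layers: 155 / 0.05 → 3100 (rounded up).
Cycle time: 2.02 + 7.98 → 10 s.
Build time: 3100 × 10 s = 31000 s, i.e. 8.61 hours.

8.61 hours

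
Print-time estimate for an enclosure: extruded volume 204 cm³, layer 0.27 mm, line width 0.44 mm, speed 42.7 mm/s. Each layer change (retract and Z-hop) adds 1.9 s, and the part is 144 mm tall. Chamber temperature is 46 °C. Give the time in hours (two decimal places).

11.45 hours

Extrusion cross-section: 0.27 × 0.44 → 0.1188 mm².
Path length: 204000 mm³ / 0.1188 mm² → 1717171.7 mm.
Print-move time: 1717171.7 / 42.7 → 40214.8 s.
Layer count = ceil(144 / 0.27) = 534.
Non-print overhead = 534 × 1.9 = 1014.6 s.
Altogether 40214.8 + 1014.6 = 41229.4 s, i.e. 11.45 hours.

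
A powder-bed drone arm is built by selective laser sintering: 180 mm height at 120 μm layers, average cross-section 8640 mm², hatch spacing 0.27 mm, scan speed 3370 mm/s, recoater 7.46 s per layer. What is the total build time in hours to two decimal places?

7.06 hours

Number of layers: 180 / 0.12 → 1500 (rounded up).
Per-layer scan distance = 8640 / 0.27 = 32000 mm.
Per-layer scan time = 32000 / 3370, so 9.4955 s.
Layer cycle = 9.4955 + 7.46 = 16.9555 s.
Build time = 1500 × 16.9555 = 25433.25 s = 7.06 hours.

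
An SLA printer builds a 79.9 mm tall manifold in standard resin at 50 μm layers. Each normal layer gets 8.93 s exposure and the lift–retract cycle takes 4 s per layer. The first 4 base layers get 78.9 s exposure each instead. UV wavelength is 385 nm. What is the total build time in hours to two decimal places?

5.82 hours

Layers = ⌈79.9/0.05⌉ = 1598.
Base layers = 4 × (78.9 + 4), so 331.6 s.
Regular layers = 1594 × (8.93 + 4) = 20610.42 s.
Sum: 331.6 + 20610.42 = 20942.02 s → 5.82 hours.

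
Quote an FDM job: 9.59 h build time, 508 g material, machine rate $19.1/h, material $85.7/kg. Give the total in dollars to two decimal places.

Time charge = 19.1 × 9.59 = $183.169.
Material cost = 85.7 × 508/1000 = $43.5356.
Total = 183.169 + 43.5356 = 226.7046 ≈ $226.70.

$226.70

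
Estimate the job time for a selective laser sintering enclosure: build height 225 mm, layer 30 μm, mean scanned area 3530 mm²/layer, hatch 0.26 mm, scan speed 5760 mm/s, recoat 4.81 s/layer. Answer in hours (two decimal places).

14.93 hours

Layer count = ceil(225 / 0.03) = 7500.
Per-layer scan distance = 3530 / 0.26, so 13576.9 mm.
Per-layer scan time = 13576.9 / 5760, so 2.3571 s.
Per-layer time: 2.3571 + 4.81 → 7.1671 s.
Build time = 7500 × 7.1671 = 53753.25 s = 14.93 hours.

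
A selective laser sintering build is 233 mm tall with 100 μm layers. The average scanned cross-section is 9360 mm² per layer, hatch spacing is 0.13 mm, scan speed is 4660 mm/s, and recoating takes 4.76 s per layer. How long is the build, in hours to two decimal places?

13.08 hours

Layers = ⌈233/0.1⌉ = 2330.
Scan path per layer: 9360 / 0.13 → 72000 mm.
Per-layer scan time: 72000 / 4660 → 15.4506 s.
Layer cycle: 15.4506 + 4.76 → 20.2106 s.
Build time = 2330 × 20.2106 = 47090.698 s = 13.08 hours.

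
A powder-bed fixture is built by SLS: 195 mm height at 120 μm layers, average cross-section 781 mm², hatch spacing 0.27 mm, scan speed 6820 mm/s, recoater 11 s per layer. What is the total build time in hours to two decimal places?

5.16 hours

Layers = ⌈195/0.12⌉ = 1625.
Per-layer scan distance = 781 / 0.27 = 2892.6 mm.
Laser time per layer = 2892.6 / 6820 = 0.4241 s.
Per-layer time = 0.4241 + 11 = 11.4241 s.
Build time = 1625 × 11.4241 = 18564.1625 s = 5.16 hours.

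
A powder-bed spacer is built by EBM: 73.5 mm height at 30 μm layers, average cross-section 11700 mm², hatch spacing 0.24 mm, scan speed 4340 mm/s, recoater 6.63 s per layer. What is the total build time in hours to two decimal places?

Layers = ⌈73.5/0.03⌉ = 2450.
Scan path per layer = 11700 / 0.24 = 48750 mm.
Per-layer scan time: 48750 / 4340 → 11.2327 s.
Layer cycle = 11.2327 + 6.63 = 17.8627 s.
Total: 2450 × 17.8627 s = 43763.615 s → 12.16 hours.

12.16 hours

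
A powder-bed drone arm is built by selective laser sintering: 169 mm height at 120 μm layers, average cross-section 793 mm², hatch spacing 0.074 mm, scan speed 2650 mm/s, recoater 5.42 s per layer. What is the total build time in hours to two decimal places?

Layer count = ceil(169 / 0.12) = 1409.
Per-layer scan distance = 793 / 0.074 = 10716.2 mm.
Laser time per layer = 10716.2 / 2650, so 4.0438 s.
Layer cycle: 4.0438 + 5.42 → 9.4638 s.
1409 layers × 9.4638 s/layer = 13334.4942 s, i.e. 3.70 hours.

3.70 hours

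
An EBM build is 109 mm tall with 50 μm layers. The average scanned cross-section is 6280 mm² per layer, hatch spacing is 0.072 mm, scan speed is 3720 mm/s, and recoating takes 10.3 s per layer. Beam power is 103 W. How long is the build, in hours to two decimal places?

Number of layers: 109 / 0.05 → 2180 (rounded up).
Per-layer scan distance = 6280 / 0.072, so 87222.2 mm.
Scan time per layer = 87222.2 / 3720 = 23.4468 s.
Time per layer = 23.4468 + 10.3 = 33.7468 s.
2180 layers × 33.7468 s/layer = 73568.024 s, i.e. 20.44 hours.

20.44 hours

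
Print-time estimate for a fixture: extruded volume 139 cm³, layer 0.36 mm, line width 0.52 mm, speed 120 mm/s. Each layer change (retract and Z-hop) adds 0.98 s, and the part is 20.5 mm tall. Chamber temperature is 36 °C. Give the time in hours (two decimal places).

Line area = 0.36 × 0.52 = 0.1872 mm².
Toolpath length = 139 cm³ / 0.1872 mm² = 139000 / 0.1872 = 742521.4 mm.
Print-move time: 742521.4 / 120 → 6187.7 s.
Layers = ⌈20.5/0.36⌉ = 57.
Z-hop total = 57 × 0.98 = 55.86 s.
Total = 6187.7 + 55.86 = 6243.56 s = 1.73 hours.

1.73 hours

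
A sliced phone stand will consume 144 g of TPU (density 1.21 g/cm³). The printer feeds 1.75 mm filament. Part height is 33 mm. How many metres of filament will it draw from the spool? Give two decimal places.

49.48 m

Extruded volume: 144/1.21 = 119.0083 cm³ (119008.3 mm³).
Filament cross-section = π × (1.75/2)² = 2.4053 mm².
L = V/A = 119008.3/2.4053 = 49477.53 mm → 49.48 m.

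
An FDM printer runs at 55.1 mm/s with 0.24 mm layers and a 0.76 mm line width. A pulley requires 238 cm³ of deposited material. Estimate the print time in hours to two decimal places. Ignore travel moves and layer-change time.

Extrusion cross-section = 0.24 × 0.76 = 0.1824 mm².
Total extruded path = 238000/0.1824 = 1304824.6 mm.
Extrusion time: 1304824.6 / 55.1 → 23681 s.
23681 s = 6.58 hours.

6.58 hours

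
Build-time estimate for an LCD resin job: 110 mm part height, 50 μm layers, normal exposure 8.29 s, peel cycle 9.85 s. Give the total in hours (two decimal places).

Layer count = ceil(110 / 0.05) = 2200.
Cycle time = 8.29 + 9.85, so 18.14 s.
Build time: 2200 × 18.14 s = 39908 s, i.e. 11.09 hours.

11.09 hours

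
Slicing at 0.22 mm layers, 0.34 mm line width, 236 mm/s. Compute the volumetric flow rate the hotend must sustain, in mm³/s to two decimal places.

Bead cross-section: 0.22 × 0.34 → 0.0748 mm².
Q = v·A = 236 × 0.0748 = 17.65 mm³/s.

17.65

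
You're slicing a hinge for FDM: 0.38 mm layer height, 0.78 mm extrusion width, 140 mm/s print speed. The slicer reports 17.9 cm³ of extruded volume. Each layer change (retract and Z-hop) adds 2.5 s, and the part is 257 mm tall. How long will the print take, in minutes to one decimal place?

35.4 minutes

Bead cross-section = 0.38 × 0.78 = 0.2964 mm².
Toolpath length = 17.9 cm³ / 0.2964 mm² = 17900 / 0.2964 = 60391.4 mm.
Time extruding: 60391.4 / 140 → 431.4 s.
Number of layers: 257 / 0.38 → 677 (rounded up).
Layer-change overhead = 677 × 2.5 = 1692.5 s.
Altogether 431.4 + 1692.5 = 2123.9 s, i.e. 35.4 minutes.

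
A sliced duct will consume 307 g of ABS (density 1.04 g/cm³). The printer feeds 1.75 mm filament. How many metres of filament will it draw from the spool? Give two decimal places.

Volume = 307 g / 1.04 g·cm⁻³ = 295.1923 cm³ = 295192.3 mm³.
Filament cross-section = π × (1.75/2)² = 2.4053 mm².
Length = 295192.3 / 2.4053 = 122725.77 mm = 122.73 m.

122.73 m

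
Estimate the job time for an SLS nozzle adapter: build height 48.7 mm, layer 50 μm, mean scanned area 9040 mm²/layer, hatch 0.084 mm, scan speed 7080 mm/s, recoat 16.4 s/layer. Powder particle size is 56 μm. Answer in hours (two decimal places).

8.55 hours

Number of layers: 48.7 / 0.05 → 974 (rounded up).
Scan path per layer: 9040 / 0.084 → 107619 mm.
Scan time per layer = 107619 / 7080 = 15.2004 s.
Time per layer: 15.2004 + 16.4 → 31.6004 s.
974 layers × 31.6004 s/layer = 30778.7896 s, i.e. 8.55 hours.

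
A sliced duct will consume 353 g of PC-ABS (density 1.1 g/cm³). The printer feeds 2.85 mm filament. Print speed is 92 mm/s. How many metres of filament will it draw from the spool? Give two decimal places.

50.30 m

Extruded volume: 353/1.1 = 320.9091 cm³ (320909.1 mm³).
Filament cross-section = π × (2.85/2)² = 6.3794 mm².
Length = 320909.1 / 6.3794 = 50303.96 mm = 50.30 m.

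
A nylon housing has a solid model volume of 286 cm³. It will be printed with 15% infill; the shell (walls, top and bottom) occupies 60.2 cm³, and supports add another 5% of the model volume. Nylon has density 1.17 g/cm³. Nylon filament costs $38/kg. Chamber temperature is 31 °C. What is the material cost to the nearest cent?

Volume inside the shell: 286 − 60.2 → 225.8 cm³.
Infill volume = 0.15 × 225.8 = 33.87 cm³.
Support = 0.05 × 286 = 14.3 cm³.
Deposited volume: 60.2 + 33.87 + 14.3 → 108.37 cm³.
Mass = 108.37 × 1.17, so 126.7929 g.
Cost = 126.7929 g / 1000 × $38/kg = $4.82.

$4.82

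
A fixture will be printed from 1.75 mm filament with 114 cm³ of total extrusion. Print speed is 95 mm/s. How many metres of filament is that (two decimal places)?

47.40 m

Cross-section of 1.75 mm filament: π·(1.75/2)² = 2.4053 mm².
Length = 114 cm³ / 2.4053 mm² = 114000 / 2.4053 = 47395.34 mm = 47.40 m.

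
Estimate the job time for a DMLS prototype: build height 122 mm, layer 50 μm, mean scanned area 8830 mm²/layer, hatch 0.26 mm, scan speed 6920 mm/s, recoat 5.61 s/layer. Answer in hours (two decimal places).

7.13 hours

Layers = ⌈122/0.05⌉ = 2440.
Scan path per layer: 8830 / 0.26 → 33961.5 mm.
Scan time per layer = 33961.5 / 6920 = 4.9077 s.
Layer cycle = 4.9077 + 5.61, so 10.5177 s.
Total: 2440 × 10.5177 s = 25663.188 s → 7.13 hours.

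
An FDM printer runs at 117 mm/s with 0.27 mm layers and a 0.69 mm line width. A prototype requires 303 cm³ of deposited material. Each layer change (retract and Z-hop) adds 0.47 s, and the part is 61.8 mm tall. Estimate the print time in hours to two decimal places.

Extrusion cross-section: 0.27 × 0.69 → 0.1863 mm².
Toolpath length = 303 cm³ / 0.1863 mm² = 303000 / 0.1863 = 1626409 mm.
Time extruding = 1626409 / 117 = 13900.9 s.
Layer count = ceil(61.8 / 0.27) = 229.
Z-hop total = 229 × 0.47 = 107.63 s.
Altogether 13900.9 + 107.63 = 14008.53 s, i.e. 3.89 hours.

3.89 hours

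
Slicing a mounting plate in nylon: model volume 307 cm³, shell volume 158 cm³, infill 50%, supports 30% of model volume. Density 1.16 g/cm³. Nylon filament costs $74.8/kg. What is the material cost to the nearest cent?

$28.16

Volume inside the shell = 307 − 158 = 149 cm³.
Deposited infill = 0.50 × 149, so 74.5 cm³.
Support: 0.30 × 307 → 92.1 cm³.
Total extruded: 158 + 74.5 + 92.1 → 324.6 cm³.
Mass = 324.6 × 1.16 = 376.536 g.
At $74.8/kg: 376.536/1000 × 74.8 = $28.16.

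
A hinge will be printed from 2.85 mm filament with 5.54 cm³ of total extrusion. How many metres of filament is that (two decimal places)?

0.87 m

A = π r² = π × 1.425² = 6.3794 mm².
Length = 5.54 cm³ / 6.3794 mm² = 5540 / 6.3794 = 868.42 mm = 0.87 m.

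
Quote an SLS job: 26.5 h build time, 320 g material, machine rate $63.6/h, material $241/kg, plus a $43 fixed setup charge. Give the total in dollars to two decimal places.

$1805.52

Time charge: 63.6 × 26.5 → $1685.40.
Feedstock cost: 241 × 320/1000 → $77.12.
Total = 1685.40 + 77.12 + 43 = $1805.52.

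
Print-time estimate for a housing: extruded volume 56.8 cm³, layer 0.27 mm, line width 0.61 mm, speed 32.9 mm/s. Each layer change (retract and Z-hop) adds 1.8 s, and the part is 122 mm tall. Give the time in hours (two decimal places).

Line area: 0.27 × 0.61 → 0.1647 mm².
Toolpath length = 56.8 cm³ / 0.1647 mm² = 56800 / 0.1647 = 344869.5 mm.
Print-move time = 344869.5 / 32.9 = 10482.4 s.
Layer count = ceil(122 / 0.27) = 452.
Non-print overhead = 452 × 1.8, so 813.6 s.
Altogether 10482.4 + 813.6 = 11296 s, i.e. 3.14 hours.

3.14 hours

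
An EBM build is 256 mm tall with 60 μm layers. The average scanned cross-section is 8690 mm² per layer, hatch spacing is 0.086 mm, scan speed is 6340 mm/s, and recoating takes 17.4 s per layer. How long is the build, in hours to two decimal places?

39.51 hours

Layer count = ceil(256 / 0.06) = 4267.
Hatch length per layer: 8690 / 0.086 → 101046.5 mm.
Scan time per layer = 101046.5 / 6340, so 15.9379 s.
Per-layer time: 15.9379 + 17.4 → 33.3379 s.
4267 layers × 33.3379 s/layer = 142252.8193 s, i.e. 39.51 hours.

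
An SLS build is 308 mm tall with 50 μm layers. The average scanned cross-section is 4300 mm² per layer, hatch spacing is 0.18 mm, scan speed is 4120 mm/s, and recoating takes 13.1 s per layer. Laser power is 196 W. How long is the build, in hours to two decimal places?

32.34 hours

Layer count = ceil(308 / 0.05) = 6160.
Per-layer scan distance = 4300 / 0.18 = 23888.9 mm.
Scan time per layer = 23888.9 / 4120 = 5.7983 s.
Per-layer time = 5.7983 + 13.1 = 18.8983 s.
Build time = 6160 × 18.8983 = 116413.528 s = 32.34 hours.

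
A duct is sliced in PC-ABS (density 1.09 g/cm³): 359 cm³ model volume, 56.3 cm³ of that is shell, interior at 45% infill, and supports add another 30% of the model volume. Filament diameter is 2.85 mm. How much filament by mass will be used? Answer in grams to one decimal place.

327.2 g

Interior volume = 359 − 56.3, so 302.7 cm³.
Deposited infill = 0.45 × 302.7, so 136.215 cm³.
Support = 0.30 × 359 = 107.7 cm³.
Total extruded: 56.3 + 136.215 + 107.7 → 300.215 cm³.
Mass = 300.215 × 1.09, so 327.23435 g.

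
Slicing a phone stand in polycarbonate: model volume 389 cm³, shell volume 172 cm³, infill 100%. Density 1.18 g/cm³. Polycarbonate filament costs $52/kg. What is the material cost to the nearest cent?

Volume inside the shell = 389 − 172 = 217 cm³.
Infill volume = 1.00 × 217, so 217 cm³.
Total printed volume = 172 + 217 = 389 cm³.
Mass: 389 × 1.18 → 459.02 g.
Cost = 459.02 g / 1000 × $52/kg = $23.87.

$23.87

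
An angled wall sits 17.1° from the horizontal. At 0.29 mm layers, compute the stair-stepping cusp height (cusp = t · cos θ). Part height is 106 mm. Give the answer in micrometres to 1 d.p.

h_c = t·cos θ = 0.29 × 0.9558 = 0.277182 mm (277.2 μm).

277.2 μm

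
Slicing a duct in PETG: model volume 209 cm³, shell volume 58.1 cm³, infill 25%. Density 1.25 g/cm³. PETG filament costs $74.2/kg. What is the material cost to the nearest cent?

Infill region = 209 − 58.1, so 150.9 cm³.
Infill deposited = 0.25 × 150.9 = 37.725 cm³.
Total printed volume = 58.1 + 37.725 = 95.825 cm³.
Mass: 95.825 × 1.25 → 119.78125 g.
Cost = 119.78125 g / 1000 × $74.2/kg = $8.89.

$8.89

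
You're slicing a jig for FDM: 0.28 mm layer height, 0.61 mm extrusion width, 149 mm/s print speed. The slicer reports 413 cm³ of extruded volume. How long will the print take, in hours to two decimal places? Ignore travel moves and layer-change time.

4.51 hours

Bead cross-section = 0.28 × 0.61 = 0.1708 mm².
Toolpath length = 413 cm³ / 0.1708 mm² = 413000 / 0.1708 = 2418032.8 mm.
Time extruding = 2418032.8 / 149 = 16228.4 s.
16228.4 s = 4.51 hours.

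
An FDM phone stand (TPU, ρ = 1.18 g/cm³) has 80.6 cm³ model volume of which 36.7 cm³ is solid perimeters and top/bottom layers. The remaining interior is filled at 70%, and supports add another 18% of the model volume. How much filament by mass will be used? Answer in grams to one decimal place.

96.7 g

Volume inside the shell = 80.6 − 36.7, so 43.9 cm³.
Infill deposited: 0.70 × 43.9 → 30.73 cm³.
Support = 0.18 × 80.6 = 14.508 cm³.
Total extruded = 36.7 + 30.73 + 14.508, so 81.938 cm³.
Mass = 81.938 × 1.18 = 96.68684 g.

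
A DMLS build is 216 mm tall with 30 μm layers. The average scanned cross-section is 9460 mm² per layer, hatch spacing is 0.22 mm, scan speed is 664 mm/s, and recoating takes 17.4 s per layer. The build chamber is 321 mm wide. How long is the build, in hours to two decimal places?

164.32 hours

Layer count = ceil(216 / 0.03) = 7200.
Hatch length per layer = 9460 / 0.22 = 43000 mm.
Laser time per layer: 43000 / 664 → 64.759 s.
Per-layer time = 64.759 + 17.4 = 82.159 s.
Total: 7200 × 82.159 s = 591544.8 s → 164.32 hours.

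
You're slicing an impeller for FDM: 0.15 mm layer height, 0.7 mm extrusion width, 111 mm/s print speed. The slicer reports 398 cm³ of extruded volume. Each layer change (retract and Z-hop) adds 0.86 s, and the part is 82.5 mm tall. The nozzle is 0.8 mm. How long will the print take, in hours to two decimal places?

Extrusion cross-section: 0.15 × 0.7 → 0.105 mm².
Toolpath length = 398 cm³ / 0.105 mm² = 398000 / 0.105 = 3790476.2 mm.
Time extruding: 3790476.2 / 111 → 34148.4 s.
Layers = ⌈82.5/0.15⌉ = 550.
Layer-change overhead = 550 × 0.86, so 473 s.
Altogether 34148.4 + 473 = 34621.4 s, i.e. 9.62 hours.

9.62 hours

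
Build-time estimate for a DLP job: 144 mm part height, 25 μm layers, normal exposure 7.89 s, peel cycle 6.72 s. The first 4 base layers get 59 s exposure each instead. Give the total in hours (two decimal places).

Number of layers: 144 / 0.025 → 5760 (rounded up).
Base layers = 4 × (59 + 6.72), so 262.88 s.
Regular layers = 5756 × (7.89 + 6.72) = 84095.16 s.
Total = 262.88 + 84095.16 = 84358.04 s = 23.43 hours.

23.43 hours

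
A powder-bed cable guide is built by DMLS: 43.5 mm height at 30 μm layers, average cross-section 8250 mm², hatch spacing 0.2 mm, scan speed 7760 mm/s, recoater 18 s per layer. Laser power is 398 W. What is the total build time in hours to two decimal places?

Layers = ⌈43.5/0.03⌉ = 1450.
Scan path per layer: 8250 / 0.2 → 41250 mm.
Laser time per layer: 41250 / 7760 → 5.3157 s.
Layer cycle = 5.3157 + 18, so 23.3157 s.
Build time = 1450 × 23.3157 = 33807.765 s = 9.39 hours.

9.39 hours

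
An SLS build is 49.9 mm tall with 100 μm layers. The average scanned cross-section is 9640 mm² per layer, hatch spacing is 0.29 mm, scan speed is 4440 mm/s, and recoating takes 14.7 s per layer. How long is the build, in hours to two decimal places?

3.08 hours

Layers = ⌈49.9/0.1⌉ = 499.
Hatch length per layer = 9640 / 0.29 = 33241.4 mm.
Scan time per layer: 33241.4 / 4440 → 7.4868 s.
Per-layer time = 7.4868 + 14.7 = 22.1868 s.
Total: 499 × 22.1868 s = 11071.2132 s → 3.08 hours.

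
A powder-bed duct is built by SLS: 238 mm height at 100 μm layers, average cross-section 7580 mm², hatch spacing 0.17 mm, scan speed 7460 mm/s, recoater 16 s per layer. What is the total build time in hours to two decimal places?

Layer count = ceil(238 / 0.1) = 2380.
Scan path per layer = 7580 / 0.17, so 44588.2 mm.
Laser time per layer: 44588.2 / 7460 → 5.977 s.
Time per layer: 5.977 + 16 → 21.977 s.
Total: 2380 × 21.977 s = 52305.26 s → 14.53 hours.

14.53 hours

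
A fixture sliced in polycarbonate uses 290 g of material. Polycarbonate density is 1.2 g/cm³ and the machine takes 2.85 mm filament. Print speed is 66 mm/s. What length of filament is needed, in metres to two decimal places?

Volume = 290 g / 1.2 g·cm⁻³ = 241.6667 cm³ = 241666.7 mm³.
Filament cross-section = π × (2.85/2)² = 6.3794 mm².
Length = 241666.7 / 6.3794 = 37882.36 mm = 37.88 m.

37.88 m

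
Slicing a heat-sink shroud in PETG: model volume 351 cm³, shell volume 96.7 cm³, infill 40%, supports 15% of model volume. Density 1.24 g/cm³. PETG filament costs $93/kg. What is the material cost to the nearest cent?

Interior volume: 351 − 96.7 → 254.3 cm³.
Infill deposited: 0.40 × 254.3 → 101.72 cm³.
Support = 0.15 × 351 = 52.65 cm³.
Total printed volume = 96.7 + 101.72 + 52.65, so 251.07 cm³.
Mass: 251.07 × 1.24 → 311.3268 g.
At $93/kg: 311.3268/1000 × 93 = $28.95.

$28.95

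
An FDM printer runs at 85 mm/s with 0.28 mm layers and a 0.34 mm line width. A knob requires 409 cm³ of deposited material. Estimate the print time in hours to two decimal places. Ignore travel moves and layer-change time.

14.04 hours

Line area: 0.28 × 0.34 → 0.0952 mm².
Toolpath length = 409 cm³ / 0.0952 mm² = 409000 / 0.0952 = 4296218.5 mm.
Print-move time: 4296218.5 / 85 → 50543.7 s.
That's 50543.7 s → 14.04 hours.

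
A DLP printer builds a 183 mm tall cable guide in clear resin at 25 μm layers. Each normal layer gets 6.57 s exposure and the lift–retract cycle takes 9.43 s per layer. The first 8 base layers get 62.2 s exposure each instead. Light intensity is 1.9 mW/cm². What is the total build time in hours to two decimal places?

32.66 hours

Number of layers: 183 / 0.025 → 7320 (rounded up).
Burn-in layers = 8 × (62.2 + 9.43) = 573.04 s.
Normal layers = 7312 × (6.57 + 9.43) = 116992 s.
Total = 573.04 + 116992 = 117565.04 s = 32.66 hours.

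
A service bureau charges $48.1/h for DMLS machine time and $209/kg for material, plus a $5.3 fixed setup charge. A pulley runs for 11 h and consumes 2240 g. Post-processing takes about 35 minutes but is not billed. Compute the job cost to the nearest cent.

$1002.56

Machine-time cost = 48.1 × 11 = $529.10.
Material cost = 209 × 2240/1000, so $468.16.
Adding setup: 529.10 + 468.16 + 5.3 → $1002.56.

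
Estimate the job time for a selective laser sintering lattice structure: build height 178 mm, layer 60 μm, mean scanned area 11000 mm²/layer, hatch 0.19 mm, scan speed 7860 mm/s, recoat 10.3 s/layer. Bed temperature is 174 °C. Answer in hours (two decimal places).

14.56 hours

Layer count = ceil(178 / 0.06) = 2967.
Hatch length per layer: 11000 / 0.19 → 57894.7 mm.
Per-layer scan time = 57894.7 / 7860 = 7.3657 s.
Time per layer = 7.3657 + 10.3, so 17.6657 s.
Build time = 2967 × 17.6657 = 52414.1319 s = 14.56 hours.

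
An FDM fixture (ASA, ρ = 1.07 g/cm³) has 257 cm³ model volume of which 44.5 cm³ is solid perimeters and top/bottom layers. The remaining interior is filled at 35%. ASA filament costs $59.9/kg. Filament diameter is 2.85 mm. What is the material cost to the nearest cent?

$7.62

Volume inside the shell: 257 − 44.5 → 212.5 cm³.
Infill deposited: 0.35 × 212.5 → 74.375 cm³.
Total extruded = 44.5 + 74.375, so 118.875 cm³.
Mass = 118.875 × 1.07 = 127.19625 g.
Cost = 127.19625 g / 1000 × $59.9/kg = $7.62.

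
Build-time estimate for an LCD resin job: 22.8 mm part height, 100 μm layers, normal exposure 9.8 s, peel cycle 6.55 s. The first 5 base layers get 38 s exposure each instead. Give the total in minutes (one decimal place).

Layer count = ceil(22.8 / 0.1) = 228.
Burn-in layers: 5 × (38 + 6.55) → 222.75 s.
Regular layers: 223 × (9.8 + 6.55) → 3646.05 s.
Total = 222.75 + 3646.05 = 3868.8 s = 64.5 minutes.

64.5 minutes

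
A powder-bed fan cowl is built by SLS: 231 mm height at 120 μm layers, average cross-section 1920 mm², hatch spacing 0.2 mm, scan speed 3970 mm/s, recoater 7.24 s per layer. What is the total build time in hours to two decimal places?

Layer count = ceil(231 / 0.12) = 1925.
Per-layer scan distance = 1920 / 0.2, so 9600 mm.
Scan time per layer: 9600 / 3970 → 2.4181 s.
Layer cycle = 2.4181 + 7.24 = 9.6581 s.
Build time = 1925 × 9.6581 = 18591.8425 s = 5.16 hours.

5.16 hours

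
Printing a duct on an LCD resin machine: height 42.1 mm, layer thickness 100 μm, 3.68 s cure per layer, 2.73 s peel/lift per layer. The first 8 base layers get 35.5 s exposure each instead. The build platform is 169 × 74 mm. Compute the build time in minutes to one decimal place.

49.2 minutes

Layers = ⌈42.1/0.1⌉ = 421.
Bottom layers = 8 × (35.5 + 2.73), so 305.84 s.
Normal layers = 413 × (3.68 + 2.73) = 2647.33 s.
Total = 305.84 + 2647.33 = 2953.17 s = 49.2 minutes.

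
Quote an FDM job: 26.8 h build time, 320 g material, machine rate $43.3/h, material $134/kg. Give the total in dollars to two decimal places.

$1203.32

Machine cost = 43.3 × 26.8, so $1160.44.
Material charge = 134 × 320/1000 = $42.88.
Total = 1160.44 + 42.88 = $1203.32.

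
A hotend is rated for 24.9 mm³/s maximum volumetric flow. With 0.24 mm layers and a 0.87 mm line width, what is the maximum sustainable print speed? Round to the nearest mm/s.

Extrusion cross-section: 0.24 × 0.87 → 0.2088 mm².
v_max = Q/A = 24.9/0.2088 = 119.25 mm/s → 119 mm/s.

119 mm/s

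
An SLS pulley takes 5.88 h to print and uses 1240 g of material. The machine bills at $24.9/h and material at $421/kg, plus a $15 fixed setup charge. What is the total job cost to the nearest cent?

Machine-time cost: 24.9 × 5.88 → $146.412.
Feedstock cost = 421 × 1240/1000, so $522.04.
Adding setup: 146.412 + 522.04 + 15 → 683.452 ≈ $683.45.

$683.45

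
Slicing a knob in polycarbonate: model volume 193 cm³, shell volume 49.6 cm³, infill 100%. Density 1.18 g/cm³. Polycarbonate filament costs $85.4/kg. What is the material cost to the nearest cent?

Volume inside the shell = 193 − 49.6 = 143.4 cm³.
Infill deposited = 1.00 × 143.4 = 143.4 cm³.
Total extruded: 49.6 + 143.4 → 193 cm³.
Mass = 193 × 1.18, so 227.74 g.
At $85.4/kg: 227.74/1000 × 85.4 = $19.45.

$19.45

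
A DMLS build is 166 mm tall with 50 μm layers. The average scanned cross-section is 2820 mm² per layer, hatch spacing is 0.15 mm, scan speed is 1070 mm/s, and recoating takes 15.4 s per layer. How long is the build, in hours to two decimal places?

30.41 hours

Layers = ⌈166/0.05⌉ = 3320.
Scan path per layer: 2820 / 0.15 → 18800 mm.
Per-layer scan time: 18800 / 1070 → 17.5701 s.
Layer cycle: 17.5701 + 15.4 → 32.9701 s.
Total: 3320 × 32.9701 s = 109460.732 s → 30.41 hours.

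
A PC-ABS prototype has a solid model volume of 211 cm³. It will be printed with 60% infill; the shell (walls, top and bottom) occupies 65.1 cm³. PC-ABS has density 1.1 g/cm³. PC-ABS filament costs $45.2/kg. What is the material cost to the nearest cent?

$7.59

Infill region = 211 − 65.1, so 145.9 cm³.
Infill deposited = 0.60 × 145.9, so 87.54 cm³.
Total printed volume: 65.1 + 87.54 → 152.64 cm³.
Mass = 152.64 × 1.1, so 167.904 g.
Cost = 167.904 g / 1000 × $45.2/kg = $7.59.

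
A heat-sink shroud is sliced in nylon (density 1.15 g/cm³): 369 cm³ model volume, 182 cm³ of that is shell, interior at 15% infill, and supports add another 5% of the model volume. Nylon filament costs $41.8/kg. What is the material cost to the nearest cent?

$10.98

Interior volume = 369 − 182 = 187 cm³.
Infill volume = 0.15 × 187, so 28.05 cm³.
Support = 0.05 × 369, so 18.45 cm³.
Deposited volume = 182 + 28.05 + 18.45, so 228.5 cm³.
Mass: 228.5 × 1.15 → 262.775 g.
Cost = 262.775 g / 1000 × $41.8/kg = $10.98.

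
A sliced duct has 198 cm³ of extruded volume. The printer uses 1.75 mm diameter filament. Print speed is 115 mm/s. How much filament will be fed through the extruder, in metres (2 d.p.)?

A = π r² = π × 0.875² = 2.4053 mm².
L = 198000 mm³ / 2.4053 mm² = 82318.21 mm, i.e. 82.32 m.

82.32 m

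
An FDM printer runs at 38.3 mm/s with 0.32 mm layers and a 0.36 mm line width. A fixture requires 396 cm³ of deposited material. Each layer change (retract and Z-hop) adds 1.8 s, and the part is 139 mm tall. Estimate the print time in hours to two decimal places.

25.15 hours

Extrusion cross-section = 0.32 × 0.36, so 0.1152 mm².
Total extruded path = 396000/0.1152 = 3437500 mm.
Time extruding: 3437500 / 38.3 → 89752 s.
Layer count = ceil(139 / 0.32) = 435.
Z-hop total: 435 × 1.8 → 783 s.
Total = 89752 + 783 = 90535 s = 25.15 hours.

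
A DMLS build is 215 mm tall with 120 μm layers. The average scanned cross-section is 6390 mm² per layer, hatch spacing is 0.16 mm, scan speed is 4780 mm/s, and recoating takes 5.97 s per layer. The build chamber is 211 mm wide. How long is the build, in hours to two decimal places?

Layer count = ceil(215 / 0.12) = 1792.
Hatch length per layer = 6390 / 0.16, so 39937.5 mm.
Scan time per layer = 39937.5 / 4780, so 8.3551 s.
Per-layer time: 8.3551 + 5.97 → 14.3251 s.
1792 layers × 14.3251 s/layer = 25670.5792 s, i.e. 7.13 hours.

7.13 hours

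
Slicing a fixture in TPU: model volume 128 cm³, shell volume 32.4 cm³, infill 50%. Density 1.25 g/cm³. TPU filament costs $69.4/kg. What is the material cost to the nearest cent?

Volume inside the shell: 128 − 32.4 → 95.6 cm³.
Infill volume = 0.50 × 95.6, so 47.8 cm³.
Total extruded: 32.4 + 47.8 → 80.2 cm³.
Mass: 80.2 × 1.25 → 100.25 g.
Cost = 100.25 g / 1000 × $69.4/kg = $6.96.

$6.96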